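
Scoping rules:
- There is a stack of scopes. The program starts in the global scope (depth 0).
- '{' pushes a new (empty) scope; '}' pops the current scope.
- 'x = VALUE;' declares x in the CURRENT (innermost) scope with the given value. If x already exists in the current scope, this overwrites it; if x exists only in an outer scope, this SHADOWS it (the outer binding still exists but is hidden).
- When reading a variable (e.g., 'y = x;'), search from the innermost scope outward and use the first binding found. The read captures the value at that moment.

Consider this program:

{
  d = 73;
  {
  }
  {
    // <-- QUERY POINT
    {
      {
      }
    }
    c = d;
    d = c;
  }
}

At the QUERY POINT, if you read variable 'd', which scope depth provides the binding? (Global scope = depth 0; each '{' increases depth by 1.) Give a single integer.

Answer: 1

Derivation:
Step 1: enter scope (depth=1)
Step 2: declare d=73 at depth 1
Step 3: enter scope (depth=2)
Step 4: exit scope (depth=1)
Step 5: enter scope (depth=2)
Visible at query point: d=73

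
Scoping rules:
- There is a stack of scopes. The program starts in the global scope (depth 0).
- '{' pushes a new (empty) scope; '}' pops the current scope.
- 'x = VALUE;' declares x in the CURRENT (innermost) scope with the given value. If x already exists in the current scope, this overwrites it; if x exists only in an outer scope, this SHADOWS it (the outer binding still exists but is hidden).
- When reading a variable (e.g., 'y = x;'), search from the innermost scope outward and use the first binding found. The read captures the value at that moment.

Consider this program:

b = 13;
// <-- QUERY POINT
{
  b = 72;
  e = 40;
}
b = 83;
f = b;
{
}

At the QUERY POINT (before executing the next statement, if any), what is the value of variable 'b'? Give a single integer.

Answer: 13

Derivation:
Step 1: declare b=13 at depth 0
Visible at query point: b=13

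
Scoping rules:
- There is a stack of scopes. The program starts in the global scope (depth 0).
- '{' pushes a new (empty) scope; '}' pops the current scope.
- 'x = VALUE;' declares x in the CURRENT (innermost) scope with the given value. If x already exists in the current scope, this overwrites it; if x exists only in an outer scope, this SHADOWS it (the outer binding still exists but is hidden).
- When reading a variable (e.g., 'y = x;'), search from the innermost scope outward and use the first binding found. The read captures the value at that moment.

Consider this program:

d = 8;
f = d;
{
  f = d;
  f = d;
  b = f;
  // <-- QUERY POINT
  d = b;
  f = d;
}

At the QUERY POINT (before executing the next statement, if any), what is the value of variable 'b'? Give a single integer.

Step 1: declare d=8 at depth 0
Step 2: declare f=(read d)=8 at depth 0
Step 3: enter scope (depth=1)
Step 4: declare f=(read d)=8 at depth 1
Step 5: declare f=(read d)=8 at depth 1
Step 6: declare b=(read f)=8 at depth 1
Visible at query point: b=8 d=8 f=8

Answer: 8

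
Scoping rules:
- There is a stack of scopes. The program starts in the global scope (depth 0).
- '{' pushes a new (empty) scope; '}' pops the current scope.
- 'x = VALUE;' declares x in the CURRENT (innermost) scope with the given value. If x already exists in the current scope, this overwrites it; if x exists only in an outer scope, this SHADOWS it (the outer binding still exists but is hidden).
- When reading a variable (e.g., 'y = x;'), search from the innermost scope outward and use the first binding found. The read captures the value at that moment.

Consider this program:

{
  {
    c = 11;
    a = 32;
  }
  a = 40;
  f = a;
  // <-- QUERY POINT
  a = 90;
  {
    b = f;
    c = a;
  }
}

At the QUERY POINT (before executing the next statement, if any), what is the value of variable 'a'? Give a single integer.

Answer: 40

Derivation:
Step 1: enter scope (depth=1)
Step 2: enter scope (depth=2)
Step 3: declare c=11 at depth 2
Step 4: declare a=32 at depth 2
Step 5: exit scope (depth=1)
Step 6: declare a=40 at depth 1
Step 7: declare f=(read a)=40 at depth 1
Visible at query point: a=40 f=40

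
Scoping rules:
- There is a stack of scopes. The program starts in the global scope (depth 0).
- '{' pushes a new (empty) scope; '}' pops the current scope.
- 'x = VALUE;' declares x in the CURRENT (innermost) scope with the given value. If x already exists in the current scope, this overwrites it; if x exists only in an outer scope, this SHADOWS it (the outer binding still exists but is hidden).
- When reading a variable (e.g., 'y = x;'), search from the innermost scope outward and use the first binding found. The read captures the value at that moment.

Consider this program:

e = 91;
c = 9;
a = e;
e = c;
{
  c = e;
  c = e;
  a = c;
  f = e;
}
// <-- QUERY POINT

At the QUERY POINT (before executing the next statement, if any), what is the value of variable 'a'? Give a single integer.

Answer: 91

Derivation:
Step 1: declare e=91 at depth 0
Step 2: declare c=9 at depth 0
Step 3: declare a=(read e)=91 at depth 0
Step 4: declare e=(read c)=9 at depth 0
Step 5: enter scope (depth=1)
Step 6: declare c=(read e)=9 at depth 1
Step 7: declare c=(read e)=9 at depth 1
Step 8: declare a=(read c)=9 at depth 1
Step 9: declare f=(read e)=9 at depth 1
Step 10: exit scope (depth=0)
Visible at query point: a=91 c=9 e=9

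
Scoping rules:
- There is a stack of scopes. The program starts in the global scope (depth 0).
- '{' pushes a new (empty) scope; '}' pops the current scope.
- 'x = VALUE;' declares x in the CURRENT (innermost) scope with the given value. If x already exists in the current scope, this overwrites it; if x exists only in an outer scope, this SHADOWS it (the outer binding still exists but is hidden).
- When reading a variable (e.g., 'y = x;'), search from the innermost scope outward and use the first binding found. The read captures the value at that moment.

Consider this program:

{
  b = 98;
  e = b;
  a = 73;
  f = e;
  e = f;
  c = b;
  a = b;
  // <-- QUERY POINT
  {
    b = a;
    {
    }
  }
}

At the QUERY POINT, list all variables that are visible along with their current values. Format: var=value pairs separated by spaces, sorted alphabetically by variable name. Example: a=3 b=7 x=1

Answer: a=98 b=98 c=98 e=98 f=98

Derivation:
Step 1: enter scope (depth=1)
Step 2: declare b=98 at depth 1
Step 3: declare e=(read b)=98 at depth 1
Step 4: declare a=73 at depth 1
Step 5: declare f=(read e)=98 at depth 1
Step 6: declare e=(read f)=98 at depth 1
Step 7: declare c=(read b)=98 at depth 1
Step 8: declare a=(read b)=98 at depth 1
Visible at query point: a=98 b=98 c=98 e=98 f=98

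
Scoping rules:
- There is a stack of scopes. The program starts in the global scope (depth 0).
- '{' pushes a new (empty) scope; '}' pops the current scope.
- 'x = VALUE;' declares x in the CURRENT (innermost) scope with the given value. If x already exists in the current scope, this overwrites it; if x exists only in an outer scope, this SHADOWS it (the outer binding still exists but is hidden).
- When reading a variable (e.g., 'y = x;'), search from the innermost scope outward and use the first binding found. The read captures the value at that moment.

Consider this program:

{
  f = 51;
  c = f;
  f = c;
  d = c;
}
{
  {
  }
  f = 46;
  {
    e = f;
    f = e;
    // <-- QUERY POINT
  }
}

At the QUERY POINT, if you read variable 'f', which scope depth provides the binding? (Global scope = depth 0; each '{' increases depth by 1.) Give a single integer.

Answer: 2

Derivation:
Step 1: enter scope (depth=1)
Step 2: declare f=51 at depth 1
Step 3: declare c=(read f)=51 at depth 1
Step 4: declare f=(read c)=51 at depth 1
Step 5: declare d=(read c)=51 at depth 1
Step 6: exit scope (depth=0)
Step 7: enter scope (depth=1)
Step 8: enter scope (depth=2)
Step 9: exit scope (depth=1)
Step 10: declare f=46 at depth 1
Step 11: enter scope (depth=2)
Step 12: declare e=(read f)=46 at depth 2
Step 13: declare f=(read e)=46 at depth 2
Visible at query point: e=46 f=46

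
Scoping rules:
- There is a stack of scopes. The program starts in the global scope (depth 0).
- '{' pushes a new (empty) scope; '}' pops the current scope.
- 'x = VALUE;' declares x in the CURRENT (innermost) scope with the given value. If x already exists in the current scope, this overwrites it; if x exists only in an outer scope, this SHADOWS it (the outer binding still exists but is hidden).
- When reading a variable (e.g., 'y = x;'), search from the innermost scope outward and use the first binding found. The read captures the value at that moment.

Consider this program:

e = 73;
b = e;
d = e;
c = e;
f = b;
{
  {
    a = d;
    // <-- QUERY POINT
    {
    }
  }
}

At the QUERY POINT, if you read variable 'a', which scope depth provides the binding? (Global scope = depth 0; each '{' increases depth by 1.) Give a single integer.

Step 1: declare e=73 at depth 0
Step 2: declare b=(read e)=73 at depth 0
Step 3: declare d=(read e)=73 at depth 0
Step 4: declare c=(read e)=73 at depth 0
Step 5: declare f=(read b)=73 at depth 0
Step 6: enter scope (depth=1)
Step 7: enter scope (depth=2)
Step 8: declare a=(read d)=73 at depth 2
Visible at query point: a=73 b=73 c=73 d=73 e=73 f=73

Answer: 2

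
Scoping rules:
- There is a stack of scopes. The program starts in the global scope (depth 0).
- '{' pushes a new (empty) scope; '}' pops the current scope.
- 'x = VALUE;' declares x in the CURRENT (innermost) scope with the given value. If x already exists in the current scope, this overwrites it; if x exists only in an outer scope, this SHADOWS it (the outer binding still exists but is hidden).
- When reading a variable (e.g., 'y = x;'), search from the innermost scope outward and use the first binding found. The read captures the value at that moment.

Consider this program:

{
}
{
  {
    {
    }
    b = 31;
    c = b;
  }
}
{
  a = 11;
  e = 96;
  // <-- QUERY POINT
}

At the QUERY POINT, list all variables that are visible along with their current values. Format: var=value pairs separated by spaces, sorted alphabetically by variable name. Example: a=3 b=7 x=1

Answer: a=11 e=96

Derivation:
Step 1: enter scope (depth=1)
Step 2: exit scope (depth=0)
Step 3: enter scope (depth=1)
Step 4: enter scope (depth=2)
Step 5: enter scope (depth=3)
Step 6: exit scope (depth=2)
Step 7: declare b=31 at depth 2
Step 8: declare c=(read b)=31 at depth 2
Step 9: exit scope (depth=1)
Step 10: exit scope (depth=0)
Step 11: enter scope (depth=1)
Step 12: declare a=11 at depth 1
Step 13: declare e=96 at depth 1
Visible at query point: a=11 e=96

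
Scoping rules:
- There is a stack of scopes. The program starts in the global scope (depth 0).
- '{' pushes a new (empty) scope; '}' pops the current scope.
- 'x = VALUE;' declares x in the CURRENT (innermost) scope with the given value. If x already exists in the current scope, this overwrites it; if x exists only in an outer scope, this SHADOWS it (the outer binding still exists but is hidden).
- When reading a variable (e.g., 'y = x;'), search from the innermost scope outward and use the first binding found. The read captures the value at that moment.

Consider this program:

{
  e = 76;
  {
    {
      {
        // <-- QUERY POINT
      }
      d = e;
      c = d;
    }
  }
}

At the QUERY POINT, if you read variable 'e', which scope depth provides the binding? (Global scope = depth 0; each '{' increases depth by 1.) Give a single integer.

Answer: 1

Derivation:
Step 1: enter scope (depth=1)
Step 2: declare e=76 at depth 1
Step 3: enter scope (depth=2)
Step 4: enter scope (depth=3)
Step 5: enter scope (depth=4)
Visible at query point: e=76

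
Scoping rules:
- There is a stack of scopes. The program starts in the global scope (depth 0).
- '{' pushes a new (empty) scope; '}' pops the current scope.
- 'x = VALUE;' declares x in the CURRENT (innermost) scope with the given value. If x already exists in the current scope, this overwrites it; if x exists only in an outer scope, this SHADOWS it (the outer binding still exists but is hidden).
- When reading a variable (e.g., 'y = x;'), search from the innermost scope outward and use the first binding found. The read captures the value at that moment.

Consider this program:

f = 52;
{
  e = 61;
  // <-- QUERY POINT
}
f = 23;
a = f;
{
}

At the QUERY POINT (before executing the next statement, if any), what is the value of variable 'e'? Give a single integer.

Step 1: declare f=52 at depth 0
Step 2: enter scope (depth=1)
Step 3: declare e=61 at depth 1
Visible at query point: e=61 f=52

Answer: 61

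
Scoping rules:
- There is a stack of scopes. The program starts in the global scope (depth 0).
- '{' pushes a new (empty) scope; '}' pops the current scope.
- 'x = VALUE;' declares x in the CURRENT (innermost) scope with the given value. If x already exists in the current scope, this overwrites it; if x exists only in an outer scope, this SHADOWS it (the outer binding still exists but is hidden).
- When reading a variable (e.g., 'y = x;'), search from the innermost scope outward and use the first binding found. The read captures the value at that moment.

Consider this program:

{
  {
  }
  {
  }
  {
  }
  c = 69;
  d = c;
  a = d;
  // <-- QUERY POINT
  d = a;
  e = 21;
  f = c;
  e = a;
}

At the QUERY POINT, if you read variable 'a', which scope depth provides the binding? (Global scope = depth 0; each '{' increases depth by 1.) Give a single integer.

Step 1: enter scope (depth=1)
Step 2: enter scope (depth=2)
Step 3: exit scope (depth=1)
Step 4: enter scope (depth=2)
Step 5: exit scope (depth=1)
Step 6: enter scope (depth=2)
Step 7: exit scope (depth=1)
Step 8: declare c=69 at depth 1
Step 9: declare d=(read c)=69 at depth 1
Step 10: declare a=(read d)=69 at depth 1
Visible at query point: a=69 c=69 d=69

Answer: 1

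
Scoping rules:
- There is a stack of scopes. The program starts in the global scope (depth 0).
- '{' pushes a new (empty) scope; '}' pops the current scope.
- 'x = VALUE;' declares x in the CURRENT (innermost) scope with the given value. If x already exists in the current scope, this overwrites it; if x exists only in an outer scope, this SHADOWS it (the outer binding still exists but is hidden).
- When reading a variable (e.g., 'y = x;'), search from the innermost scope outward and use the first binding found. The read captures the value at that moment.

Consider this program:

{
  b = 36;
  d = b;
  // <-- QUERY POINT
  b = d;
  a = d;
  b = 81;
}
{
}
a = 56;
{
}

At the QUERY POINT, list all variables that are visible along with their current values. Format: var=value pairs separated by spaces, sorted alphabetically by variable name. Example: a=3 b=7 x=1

Step 1: enter scope (depth=1)
Step 2: declare b=36 at depth 1
Step 3: declare d=(read b)=36 at depth 1
Visible at query point: b=36 d=36

Answer: b=36 d=36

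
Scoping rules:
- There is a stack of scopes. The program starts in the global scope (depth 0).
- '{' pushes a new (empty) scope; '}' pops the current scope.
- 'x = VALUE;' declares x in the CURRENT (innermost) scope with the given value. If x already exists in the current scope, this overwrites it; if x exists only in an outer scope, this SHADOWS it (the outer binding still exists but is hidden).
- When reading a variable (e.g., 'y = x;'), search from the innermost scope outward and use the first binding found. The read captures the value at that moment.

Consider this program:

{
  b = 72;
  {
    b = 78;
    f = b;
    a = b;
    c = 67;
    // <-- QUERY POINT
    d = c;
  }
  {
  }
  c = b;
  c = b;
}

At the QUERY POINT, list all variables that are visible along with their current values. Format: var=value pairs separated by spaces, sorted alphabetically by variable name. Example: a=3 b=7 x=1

Step 1: enter scope (depth=1)
Step 2: declare b=72 at depth 1
Step 3: enter scope (depth=2)
Step 4: declare b=78 at depth 2
Step 5: declare f=(read b)=78 at depth 2
Step 6: declare a=(read b)=78 at depth 2
Step 7: declare c=67 at depth 2
Visible at query point: a=78 b=78 c=67 f=78

Answer: a=78 b=78 c=67 f=78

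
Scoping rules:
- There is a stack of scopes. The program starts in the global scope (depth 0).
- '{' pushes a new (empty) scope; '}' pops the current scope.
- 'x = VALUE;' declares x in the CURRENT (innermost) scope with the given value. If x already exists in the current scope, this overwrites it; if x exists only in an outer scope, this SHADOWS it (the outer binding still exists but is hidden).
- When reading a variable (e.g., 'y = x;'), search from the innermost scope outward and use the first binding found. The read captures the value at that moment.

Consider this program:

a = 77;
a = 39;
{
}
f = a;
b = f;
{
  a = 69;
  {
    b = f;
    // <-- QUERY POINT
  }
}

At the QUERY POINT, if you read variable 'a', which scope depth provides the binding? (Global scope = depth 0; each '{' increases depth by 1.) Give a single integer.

Step 1: declare a=77 at depth 0
Step 2: declare a=39 at depth 0
Step 3: enter scope (depth=1)
Step 4: exit scope (depth=0)
Step 5: declare f=(read a)=39 at depth 0
Step 6: declare b=(read f)=39 at depth 0
Step 7: enter scope (depth=1)
Step 8: declare a=69 at depth 1
Step 9: enter scope (depth=2)
Step 10: declare b=(read f)=39 at depth 2
Visible at query point: a=69 b=39 f=39

Answer: 1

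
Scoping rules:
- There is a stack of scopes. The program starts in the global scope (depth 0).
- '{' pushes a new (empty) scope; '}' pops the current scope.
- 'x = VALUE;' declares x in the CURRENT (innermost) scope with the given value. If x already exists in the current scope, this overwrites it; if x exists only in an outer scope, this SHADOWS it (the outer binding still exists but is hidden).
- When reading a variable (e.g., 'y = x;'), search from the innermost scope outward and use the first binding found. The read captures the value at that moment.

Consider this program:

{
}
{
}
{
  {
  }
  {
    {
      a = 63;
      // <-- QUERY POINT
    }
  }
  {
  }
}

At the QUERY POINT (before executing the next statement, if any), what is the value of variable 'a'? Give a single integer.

Answer: 63

Derivation:
Step 1: enter scope (depth=1)
Step 2: exit scope (depth=0)
Step 3: enter scope (depth=1)
Step 4: exit scope (depth=0)
Step 5: enter scope (depth=1)
Step 6: enter scope (depth=2)
Step 7: exit scope (depth=1)
Step 8: enter scope (depth=2)
Step 9: enter scope (depth=3)
Step 10: declare a=63 at depth 3
Visible at query point: a=63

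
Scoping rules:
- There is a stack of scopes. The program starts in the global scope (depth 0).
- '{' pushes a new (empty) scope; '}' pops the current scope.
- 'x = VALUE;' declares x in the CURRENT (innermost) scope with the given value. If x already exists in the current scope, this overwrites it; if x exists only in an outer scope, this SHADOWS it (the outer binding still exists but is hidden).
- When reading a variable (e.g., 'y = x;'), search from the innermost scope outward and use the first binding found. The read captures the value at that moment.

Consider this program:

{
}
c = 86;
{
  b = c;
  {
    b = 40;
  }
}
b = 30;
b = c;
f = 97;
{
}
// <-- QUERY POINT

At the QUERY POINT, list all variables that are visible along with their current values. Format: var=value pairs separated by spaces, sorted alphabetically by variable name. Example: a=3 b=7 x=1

Answer: b=86 c=86 f=97

Derivation:
Step 1: enter scope (depth=1)
Step 2: exit scope (depth=0)
Step 3: declare c=86 at depth 0
Step 4: enter scope (depth=1)
Step 5: declare b=(read c)=86 at depth 1
Step 6: enter scope (depth=2)
Step 7: declare b=40 at depth 2
Step 8: exit scope (depth=1)
Step 9: exit scope (depth=0)
Step 10: declare b=30 at depth 0
Step 11: declare b=(read c)=86 at depth 0
Step 12: declare f=97 at depth 0
Step 13: enter scope (depth=1)
Step 14: exit scope (depth=0)
Visible at query point: b=86 c=86 f=97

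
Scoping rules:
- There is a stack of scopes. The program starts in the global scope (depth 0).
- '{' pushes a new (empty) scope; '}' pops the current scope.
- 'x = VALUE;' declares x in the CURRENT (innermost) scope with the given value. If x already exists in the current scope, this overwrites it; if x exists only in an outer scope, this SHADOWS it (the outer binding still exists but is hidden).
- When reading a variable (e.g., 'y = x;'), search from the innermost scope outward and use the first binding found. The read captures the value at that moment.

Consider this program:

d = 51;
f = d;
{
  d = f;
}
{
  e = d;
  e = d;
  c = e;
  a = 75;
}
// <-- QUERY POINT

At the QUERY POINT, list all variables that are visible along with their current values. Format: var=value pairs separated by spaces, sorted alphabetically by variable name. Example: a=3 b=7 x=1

Answer: d=51 f=51

Derivation:
Step 1: declare d=51 at depth 0
Step 2: declare f=(read d)=51 at depth 0
Step 3: enter scope (depth=1)
Step 4: declare d=(read f)=51 at depth 1
Step 5: exit scope (depth=0)
Step 6: enter scope (depth=1)
Step 7: declare e=(read d)=51 at depth 1
Step 8: declare e=(read d)=51 at depth 1
Step 9: declare c=(read e)=51 at depth 1
Step 10: declare a=75 at depth 1
Step 11: exit scope (depth=0)
Visible at query point: d=51 f=51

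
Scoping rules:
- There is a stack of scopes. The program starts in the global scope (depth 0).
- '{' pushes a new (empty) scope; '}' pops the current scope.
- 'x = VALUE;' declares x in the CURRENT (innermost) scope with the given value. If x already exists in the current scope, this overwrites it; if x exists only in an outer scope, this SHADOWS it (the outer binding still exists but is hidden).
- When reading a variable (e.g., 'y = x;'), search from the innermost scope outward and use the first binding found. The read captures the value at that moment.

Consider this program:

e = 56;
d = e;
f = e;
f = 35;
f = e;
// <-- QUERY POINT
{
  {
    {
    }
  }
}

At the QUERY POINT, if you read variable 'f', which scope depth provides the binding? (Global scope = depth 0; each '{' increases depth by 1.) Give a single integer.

Answer: 0

Derivation:
Step 1: declare e=56 at depth 0
Step 2: declare d=(read e)=56 at depth 0
Step 3: declare f=(read e)=56 at depth 0
Step 4: declare f=35 at depth 0
Step 5: declare f=(read e)=56 at depth 0
Visible at query point: d=56 e=56 f=56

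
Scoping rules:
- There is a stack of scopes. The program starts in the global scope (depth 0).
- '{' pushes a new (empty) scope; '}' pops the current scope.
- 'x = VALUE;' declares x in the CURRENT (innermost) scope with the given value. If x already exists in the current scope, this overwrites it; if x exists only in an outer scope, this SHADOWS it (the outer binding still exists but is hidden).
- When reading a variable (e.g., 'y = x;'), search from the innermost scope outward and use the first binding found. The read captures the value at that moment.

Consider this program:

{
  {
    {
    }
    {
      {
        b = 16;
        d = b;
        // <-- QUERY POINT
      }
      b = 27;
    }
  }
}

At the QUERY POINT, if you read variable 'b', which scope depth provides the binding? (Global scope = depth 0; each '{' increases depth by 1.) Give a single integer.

Step 1: enter scope (depth=1)
Step 2: enter scope (depth=2)
Step 3: enter scope (depth=3)
Step 4: exit scope (depth=2)
Step 5: enter scope (depth=3)
Step 6: enter scope (depth=4)
Step 7: declare b=16 at depth 4
Step 8: declare d=(read b)=16 at depth 4
Visible at query point: b=16 d=16

Answer: 4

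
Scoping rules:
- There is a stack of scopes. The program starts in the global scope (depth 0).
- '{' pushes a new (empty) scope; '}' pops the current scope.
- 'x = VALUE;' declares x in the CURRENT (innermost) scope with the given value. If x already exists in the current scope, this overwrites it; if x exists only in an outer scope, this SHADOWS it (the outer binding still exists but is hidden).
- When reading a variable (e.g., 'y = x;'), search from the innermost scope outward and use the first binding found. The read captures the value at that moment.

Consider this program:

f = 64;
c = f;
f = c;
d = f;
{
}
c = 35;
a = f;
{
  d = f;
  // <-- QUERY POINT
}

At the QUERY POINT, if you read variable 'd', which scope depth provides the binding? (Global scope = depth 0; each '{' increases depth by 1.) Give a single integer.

Answer: 1

Derivation:
Step 1: declare f=64 at depth 0
Step 2: declare c=(read f)=64 at depth 0
Step 3: declare f=(read c)=64 at depth 0
Step 4: declare d=(read f)=64 at depth 0
Step 5: enter scope (depth=1)
Step 6: exit scope (depth=0)
Step 7: declare c=35 at depth 0
Step 8: declare a=(read f)=64 at depth 0
Step 9: enter scope (depth=1)
Step 10: declare d=(read f)=64 at depth 1
Visible at query point: a=64 c=35 d=64 f=64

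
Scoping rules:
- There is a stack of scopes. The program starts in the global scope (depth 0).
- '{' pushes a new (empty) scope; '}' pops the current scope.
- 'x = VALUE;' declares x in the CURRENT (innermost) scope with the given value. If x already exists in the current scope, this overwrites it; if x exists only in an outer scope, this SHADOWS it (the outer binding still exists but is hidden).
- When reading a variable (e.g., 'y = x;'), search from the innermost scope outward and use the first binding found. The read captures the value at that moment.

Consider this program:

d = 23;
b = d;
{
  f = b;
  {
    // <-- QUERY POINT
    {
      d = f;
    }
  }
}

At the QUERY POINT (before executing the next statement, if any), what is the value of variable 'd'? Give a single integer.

Step 1: declare d=23 at depth 0
Step 2: declare b=(read d)=23 at depth 0
Step 3: enter scope (depth=1)
Step 4: declare f=(read b)=23 at depth 1
Step 5: enter scope (depth=2)
Visible at query point: b=23 d=23 f=23

Answer: 23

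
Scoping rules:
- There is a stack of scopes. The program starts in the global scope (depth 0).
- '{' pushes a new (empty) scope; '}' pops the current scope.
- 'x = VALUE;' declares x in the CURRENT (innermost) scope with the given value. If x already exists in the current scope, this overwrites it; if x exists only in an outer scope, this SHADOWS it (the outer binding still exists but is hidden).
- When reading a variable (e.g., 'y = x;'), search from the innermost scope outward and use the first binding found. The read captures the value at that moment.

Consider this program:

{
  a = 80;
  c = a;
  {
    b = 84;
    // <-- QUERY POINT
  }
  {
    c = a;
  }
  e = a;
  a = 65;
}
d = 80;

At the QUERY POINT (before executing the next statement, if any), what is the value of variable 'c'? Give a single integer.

Answer: 80

Derivation:
Step 1: enter scope (depth=1)
Step 2: declare a=80 at depth 1
Step 3: declare c=(read a)=80 at depth 1
Step 4: enter scope (depth=2)
Step 5: declare b=84 at depth 2
Visible at query point: a=80 b=84 c=80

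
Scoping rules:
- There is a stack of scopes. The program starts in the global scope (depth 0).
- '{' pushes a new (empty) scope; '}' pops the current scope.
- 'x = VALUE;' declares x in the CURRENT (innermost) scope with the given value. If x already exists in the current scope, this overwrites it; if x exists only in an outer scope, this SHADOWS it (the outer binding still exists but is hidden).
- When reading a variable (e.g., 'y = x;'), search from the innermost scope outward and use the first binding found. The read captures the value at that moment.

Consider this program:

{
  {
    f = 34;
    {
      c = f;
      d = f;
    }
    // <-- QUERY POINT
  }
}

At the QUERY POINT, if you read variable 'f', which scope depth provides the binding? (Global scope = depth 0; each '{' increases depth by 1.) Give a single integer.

Step 1: enter scope (depth=1)
Step 2: enter scope (depth=2)
Step 3: declare f=34 at depth 2
Step 4: enter scope (depth=3)
Step 5: declare c=(read f)=34 at depth 3
Step 6: declare d=(read f)=34 at depth 3
Step 7: exit scope (depth=2)
Visible at query point: f=34

Answer: 2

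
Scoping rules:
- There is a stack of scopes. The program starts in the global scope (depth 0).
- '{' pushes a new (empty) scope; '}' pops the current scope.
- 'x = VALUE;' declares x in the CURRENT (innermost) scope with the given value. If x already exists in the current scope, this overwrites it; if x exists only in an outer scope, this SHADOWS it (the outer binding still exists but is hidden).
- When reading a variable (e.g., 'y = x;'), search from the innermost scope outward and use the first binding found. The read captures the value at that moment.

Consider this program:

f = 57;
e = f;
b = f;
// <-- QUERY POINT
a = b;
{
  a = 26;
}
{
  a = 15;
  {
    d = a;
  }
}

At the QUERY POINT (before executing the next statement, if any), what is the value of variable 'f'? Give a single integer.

Answer: 57

Derivation:
Step 1: declare f=57 at depth 0
Step 2: declare e=(read f)=57 at depth 0
Step 3: declare b=(read f)=57 at depth 0
Visible at query point: b=57 e=57 f=57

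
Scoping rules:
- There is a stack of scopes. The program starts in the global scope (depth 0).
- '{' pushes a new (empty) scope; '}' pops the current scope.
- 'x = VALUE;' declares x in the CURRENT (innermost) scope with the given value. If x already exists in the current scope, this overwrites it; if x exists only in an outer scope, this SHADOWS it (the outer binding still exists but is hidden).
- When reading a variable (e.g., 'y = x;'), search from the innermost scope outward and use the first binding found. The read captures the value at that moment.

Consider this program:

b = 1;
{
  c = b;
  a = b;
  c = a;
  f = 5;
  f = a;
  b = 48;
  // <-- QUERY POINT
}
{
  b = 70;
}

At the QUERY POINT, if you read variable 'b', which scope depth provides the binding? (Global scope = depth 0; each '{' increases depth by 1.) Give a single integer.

Step 1: declare b=1 at depth 0
Step 2: enter scope (depth=1)
Step 3: declare c=(read b)=1 at depth 1
Step 4: declare a=(read b)=1 at depth 1
Step 5: declare c=(read a)=1 at depth 1
Step 6: declare f=5 at depth 1
Step 7: declare f=(read a)=1 at depth 1
Step 8: declare b=48 at depth 1
Visible at query point: a=1 b=48 c=1 f=1

Answer: 1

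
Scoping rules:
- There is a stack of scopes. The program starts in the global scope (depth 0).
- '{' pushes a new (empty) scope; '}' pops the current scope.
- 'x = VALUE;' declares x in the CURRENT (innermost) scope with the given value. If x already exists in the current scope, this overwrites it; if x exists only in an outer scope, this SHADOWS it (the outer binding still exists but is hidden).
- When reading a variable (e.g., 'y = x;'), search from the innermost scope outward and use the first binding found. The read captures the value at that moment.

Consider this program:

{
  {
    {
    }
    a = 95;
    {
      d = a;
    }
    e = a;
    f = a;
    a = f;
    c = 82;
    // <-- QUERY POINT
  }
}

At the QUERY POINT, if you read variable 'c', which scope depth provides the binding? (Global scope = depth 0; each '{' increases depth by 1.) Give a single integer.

Step 1: enter scope (depth=1)
Step 2: enter scope (depth=2)
Step 3: enter scope (depth=3)
Step 4: exit scope (depth=2)
Step 5: declare a=95 at depth 2
Step 6: enter scope (depth=3)
Step 7: declare d=(read a)=95 at depth 3
Step 8: exit scope (depth=2)
Step 9: declare e=(read a)=95 at depth 2
Step 10: declare f=(read a)=95 at depth 2
Step 11: declare a=(read f)=95 at depth 2
Step 12: declare c=82 at depth 2
Visible at query point: a=95 c=82 e=95 f=95

Answer: 2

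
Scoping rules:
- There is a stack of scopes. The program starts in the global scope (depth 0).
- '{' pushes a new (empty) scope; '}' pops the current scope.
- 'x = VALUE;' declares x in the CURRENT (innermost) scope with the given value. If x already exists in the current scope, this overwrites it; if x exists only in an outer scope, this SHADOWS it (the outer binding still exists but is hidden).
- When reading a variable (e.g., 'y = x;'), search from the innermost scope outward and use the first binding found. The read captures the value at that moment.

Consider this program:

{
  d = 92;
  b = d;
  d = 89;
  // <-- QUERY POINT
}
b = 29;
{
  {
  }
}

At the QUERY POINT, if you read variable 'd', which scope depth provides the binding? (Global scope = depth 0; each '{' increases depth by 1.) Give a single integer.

Step 1: enter scope (depth=1)
Step 2: declare d=92 at depth 1
Step 3: declare b=(read d)=92 at depth 1
Step 4: declare d=89 at depth 1
Visible at query point: b=92 d=89

Answer: 1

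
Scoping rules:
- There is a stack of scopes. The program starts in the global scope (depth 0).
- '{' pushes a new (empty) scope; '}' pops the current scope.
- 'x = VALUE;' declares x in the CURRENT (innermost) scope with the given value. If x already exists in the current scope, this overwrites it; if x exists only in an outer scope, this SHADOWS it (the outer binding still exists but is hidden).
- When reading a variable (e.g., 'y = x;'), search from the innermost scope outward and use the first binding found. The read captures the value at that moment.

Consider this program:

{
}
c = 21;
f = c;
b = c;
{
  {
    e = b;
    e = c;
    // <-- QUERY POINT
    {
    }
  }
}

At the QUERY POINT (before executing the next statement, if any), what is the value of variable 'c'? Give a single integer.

Step 1: enter scope (depth=1)
Step 2: exit scope (depth=0)
Step 3: declare c=21 at depth 0
Step 4: declare f=(read c)=21 at depth 0
Step 5: declare b=(read c)=21 at depth 0
Step 6: enter scope (depth=1)
Step 7: enter scope (depth=2)
Step 8: declare e=(read b)=21 at depth 2
Step 9: declare e=(read c)=21 at depth 2
Visible at query point: b=21 c=21 e=21 f=21

Answer: 21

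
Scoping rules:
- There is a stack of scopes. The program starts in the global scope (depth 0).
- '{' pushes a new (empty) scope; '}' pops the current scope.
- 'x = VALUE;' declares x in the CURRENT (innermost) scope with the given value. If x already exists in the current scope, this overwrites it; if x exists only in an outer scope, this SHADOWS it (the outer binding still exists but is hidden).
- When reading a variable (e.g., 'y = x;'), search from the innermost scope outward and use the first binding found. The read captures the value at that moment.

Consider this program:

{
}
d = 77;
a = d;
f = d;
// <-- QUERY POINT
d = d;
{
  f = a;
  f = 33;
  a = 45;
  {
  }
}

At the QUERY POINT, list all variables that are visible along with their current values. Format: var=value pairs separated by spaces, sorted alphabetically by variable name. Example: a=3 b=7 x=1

Answer: a=77 d=77 f=77

Derivation:
Step 1: enter scope (depth=1)
Step 2: exit scope (depth=0)
Step 3: declare d=77 at depth 0
Step 4: declare a=(read d)=77 at depth 0
Step 5: declare f=(read d)=77 at depth 0
Visible at query point: a=77 d=77 f=77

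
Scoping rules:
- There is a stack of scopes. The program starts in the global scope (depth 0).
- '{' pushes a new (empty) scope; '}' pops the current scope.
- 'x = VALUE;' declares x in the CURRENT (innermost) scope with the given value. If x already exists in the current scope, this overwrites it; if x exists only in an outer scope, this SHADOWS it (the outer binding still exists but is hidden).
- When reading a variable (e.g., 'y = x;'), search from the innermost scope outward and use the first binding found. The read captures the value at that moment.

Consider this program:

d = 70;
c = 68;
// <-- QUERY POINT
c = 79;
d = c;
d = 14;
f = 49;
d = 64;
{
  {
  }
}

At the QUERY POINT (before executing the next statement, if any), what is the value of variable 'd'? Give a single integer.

Answer: 70

Derivation:
Step 1: declare d=70 at depth 0
Step 2: declare c=68 at depth 0
Visible at query point: c=68 d=70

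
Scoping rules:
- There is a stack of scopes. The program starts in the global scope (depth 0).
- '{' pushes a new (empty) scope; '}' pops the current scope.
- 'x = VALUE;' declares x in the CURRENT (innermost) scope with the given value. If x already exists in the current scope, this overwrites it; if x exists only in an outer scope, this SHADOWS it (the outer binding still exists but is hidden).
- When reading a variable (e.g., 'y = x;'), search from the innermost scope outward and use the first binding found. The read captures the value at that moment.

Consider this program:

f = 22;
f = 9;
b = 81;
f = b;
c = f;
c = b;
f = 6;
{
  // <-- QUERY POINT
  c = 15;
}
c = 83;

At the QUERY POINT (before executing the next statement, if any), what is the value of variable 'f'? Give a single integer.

Step 1: declare f=22 at depth 0
Step 2: declare f=9 at depth 0
Step 3: declare b=81 at depth 0
Step 4: declare f=(read b)=81 at depth 0
Step 5: declare c=(read f)=81 at depth 0
Step 6: declare c=(read b)=81 at depth 0
Step 7: declare f=6 at depth 0
Step 8: enter scope (depth=1)
Visible at query point: b=81 c=81 f=6

Answer: 6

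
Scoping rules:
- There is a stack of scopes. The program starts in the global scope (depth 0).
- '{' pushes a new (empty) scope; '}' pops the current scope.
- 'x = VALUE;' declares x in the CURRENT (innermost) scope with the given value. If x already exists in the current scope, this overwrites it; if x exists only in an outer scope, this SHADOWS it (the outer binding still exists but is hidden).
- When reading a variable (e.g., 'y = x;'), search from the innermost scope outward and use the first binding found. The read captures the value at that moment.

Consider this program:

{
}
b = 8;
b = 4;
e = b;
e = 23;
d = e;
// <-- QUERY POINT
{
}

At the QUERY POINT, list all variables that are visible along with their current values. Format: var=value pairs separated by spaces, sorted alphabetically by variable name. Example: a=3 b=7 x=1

Step 1: enter scope (depth=1)
Step 2: exit scope (depth=0)
Step 3: declare b=8 at depth 0
Step 4: declare b=4 at depth 0
Step 5: declare e=(read b)=4 at depth 0
Step 6: declare e=23 at depth 0
Step 7: declare d=(read e)=23 at depth 0
Visible at query point: b=4 d=23 e=23

Answer: b=4 d=23 e=23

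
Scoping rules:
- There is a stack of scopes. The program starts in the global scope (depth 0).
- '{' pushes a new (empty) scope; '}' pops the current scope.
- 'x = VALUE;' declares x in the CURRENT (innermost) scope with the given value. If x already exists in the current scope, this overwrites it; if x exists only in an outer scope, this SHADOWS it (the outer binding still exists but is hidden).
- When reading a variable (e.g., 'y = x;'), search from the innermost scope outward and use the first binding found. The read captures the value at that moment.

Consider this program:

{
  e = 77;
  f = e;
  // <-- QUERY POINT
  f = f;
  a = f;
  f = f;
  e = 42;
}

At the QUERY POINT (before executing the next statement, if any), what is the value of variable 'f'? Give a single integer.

Answer: 77

Derivation:
Step 1: enter scope (depth=1)
Step 2: declare e=77 at depth 1
Step 3: declare f=(read e)=77 at depth 1
Visible at query point: e=77 f=77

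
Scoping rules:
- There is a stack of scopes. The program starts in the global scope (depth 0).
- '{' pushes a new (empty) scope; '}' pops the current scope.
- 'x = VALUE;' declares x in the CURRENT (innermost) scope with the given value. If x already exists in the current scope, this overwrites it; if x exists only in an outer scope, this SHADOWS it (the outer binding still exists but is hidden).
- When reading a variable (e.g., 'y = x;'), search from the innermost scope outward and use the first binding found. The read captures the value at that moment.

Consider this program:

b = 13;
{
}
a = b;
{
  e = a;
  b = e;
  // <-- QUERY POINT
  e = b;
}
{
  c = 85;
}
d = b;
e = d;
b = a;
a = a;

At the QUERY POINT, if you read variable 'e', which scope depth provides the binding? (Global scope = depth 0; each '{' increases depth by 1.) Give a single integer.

Step 1: declare b=13 at depth 0
Step 2: enter scope (depth=1)
Step 3: exit scope (depth=0)
Step 4: declare a=(read b)=13 at depth 0
Step 5: enter scope (depth=1)
Step 6: declare e=(read a)=13 at depth 1
Step 7: declare b=(read e)=13 at depth 1
Visible at query point: a=13 b=13 e=13

Answer: 1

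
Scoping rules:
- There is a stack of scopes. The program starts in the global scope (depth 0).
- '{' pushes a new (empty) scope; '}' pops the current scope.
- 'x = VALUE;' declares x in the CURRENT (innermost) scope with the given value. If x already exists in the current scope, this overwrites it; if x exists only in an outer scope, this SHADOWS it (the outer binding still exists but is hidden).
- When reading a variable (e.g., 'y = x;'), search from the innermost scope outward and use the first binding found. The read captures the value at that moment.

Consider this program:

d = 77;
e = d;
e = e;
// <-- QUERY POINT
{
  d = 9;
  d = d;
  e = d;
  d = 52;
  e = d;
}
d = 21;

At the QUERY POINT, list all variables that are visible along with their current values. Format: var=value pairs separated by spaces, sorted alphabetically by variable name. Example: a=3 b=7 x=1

Step 1: declare d=77 at depth 0
Step 2: declare e=(read d)=77 at depth 0
Step 3: declare e=(read e)=77 at depth 0
Visible at query point: d=77 e=77

Answer: d=77 e=77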